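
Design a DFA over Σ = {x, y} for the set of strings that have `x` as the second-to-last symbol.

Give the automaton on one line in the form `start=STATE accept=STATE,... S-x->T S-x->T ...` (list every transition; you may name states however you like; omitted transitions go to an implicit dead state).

Because acceptance depends on a position counted from the end, the machine has to buffer the most recent 2 symbols. Make each state the string of the last up-to-2 symbols read; on input `x` shift the window left and append `x`. Accept when the buffered window has length 2 and begins with `x`.
With 7 states:
        x   y  
>  s0   s1  s2 
   s1   s3  s4 
   s2   s5  s6 
 * s3   s3  s4 
 * s4   s5  s6 
   s5   s3  s4 
   s6   s5  s6 
(> = start, * = accepting)

start=s0 accept=s3,s4 s0-x->s1 s0-y->s2 s1-x->s3 s1-y->s4 s2-x->s5 s2-y->s6 s3-x->s3 s3-y->s4 s4-x->s5 s4-y->s6 s5-x->s3 s5-y->s4 s6-x->s5 s6-y->s6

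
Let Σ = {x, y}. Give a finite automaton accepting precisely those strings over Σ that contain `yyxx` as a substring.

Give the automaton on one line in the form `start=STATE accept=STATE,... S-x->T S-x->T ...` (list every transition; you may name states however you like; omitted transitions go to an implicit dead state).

Track how much of `yyxx` has been matched so far: state S0 is no progress, S4 is the absorbing accept state reached once `yyxx` has occurred. Intermediate states record partial matches; on a mismatch, fall back to the longest reusable overlap.
        x   y  
>  S0   S0  S1 
   S1   S0  S2 
   S2   S3  S2 
   S3   S4  S1 
 * S4   S4  S4 
(> = start, * = accepting)

start=S0 accept=S4 S0-x->S0 S0-y->S1 S1-x->S0 S1-y->S2 S2-x->S3 S2-y->S2 S3-x->S4 S3-y->S1 S4-x->S4 S4-y->S4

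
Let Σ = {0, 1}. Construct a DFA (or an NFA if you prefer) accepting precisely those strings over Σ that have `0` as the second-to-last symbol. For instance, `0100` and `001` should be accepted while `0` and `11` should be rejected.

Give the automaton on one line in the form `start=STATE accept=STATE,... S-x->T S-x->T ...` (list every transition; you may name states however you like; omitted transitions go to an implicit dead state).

Because acceptance depends on a position counted from the end, the machine has to buffer the most recent 2 symbols. Make each state the string of the last up-to-2 symbols read; on input `x` shift the window left and append `x`. Accept when the buffered window has length 2 and begins with `0`.
With 7 states:
        0   1  
>  S0   S1  S2 
   S1   S3  S4 
   S2   S5  S6 
 * S3   S3  S4 
 * S4   S5  S6 
   S5   S3  S4 
   S6   S5  S6 
(> = start, * = accepting)

start=S0 accept=S3,S4 S0-0->S1 S0-1->S2 S1-0->S3 S1-1->S4 S2-0->S5 S2-1->S6 S3-0->S3 S3-1->S4 S4-0->S5 S4-1->S6 S5-0->S3 S5-1->S4 S6-0->S5 S6-1->S6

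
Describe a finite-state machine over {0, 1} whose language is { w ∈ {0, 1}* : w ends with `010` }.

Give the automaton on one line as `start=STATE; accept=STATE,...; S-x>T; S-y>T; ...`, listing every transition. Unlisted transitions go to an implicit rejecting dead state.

Let each state record the length of the longest suffix of the input read so far that is also a prefix of `010`. q1 means the last symbol is `0`; q2 means the last 2 symbols are `01`; q3 means the last 3 symbols are `010`. Accept only at q3, where the string currently ends in `010`.
A 4-state machine:
        0   1  
>  q0   q1  q0 
   q1   q1  q2 
   q2   q3  q0 
 * q3   q1  q2 
(> = start, * = accepting)

start=q0; accept=q3; q0-0>q1; q0-1>q0; q1-0>q1; q1-1>q2; q2-0>q3; q2-1>q0; q3-0>q1; q3-1>q2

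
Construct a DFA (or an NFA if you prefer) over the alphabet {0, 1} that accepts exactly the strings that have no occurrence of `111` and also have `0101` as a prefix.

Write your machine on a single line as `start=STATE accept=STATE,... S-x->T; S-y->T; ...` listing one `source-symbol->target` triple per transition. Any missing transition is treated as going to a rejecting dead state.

start=s0; accept=s5,s6,s7; s0-0->s1; s0-1->s2; s1-0->s2; s1-1->s3; s2-0->s2; s2-1->s2; s3-0->s4; s3-1->s2; s4-0->s2; s4-1->s5; s5-0->s6; s5-1->s7; s6-0->s6; s6-1->s5; s7-0->s6; s7-1->s2

Build one automaton per condition and run them in lockstep. One (4 states) tracks partial matches of the forbidden pattern `111`; the other (6 states) tracks whether the input so far still matches the prefix `0101`. Each combined state is a pair, one component from each; accept when both components accept. After merging equivalent states the machine shrinks.
An 8-state machine:
        0   1  
>  s0   s1  s2 
   s1   s2  s3 
   s2   s2  s2 
   s3   s4  s2 
   s4   s2  s5 
 * s5   s6  s7 
 * s6   s6  s5 
 * s7   s6  s2 
(> = start, * = accepting)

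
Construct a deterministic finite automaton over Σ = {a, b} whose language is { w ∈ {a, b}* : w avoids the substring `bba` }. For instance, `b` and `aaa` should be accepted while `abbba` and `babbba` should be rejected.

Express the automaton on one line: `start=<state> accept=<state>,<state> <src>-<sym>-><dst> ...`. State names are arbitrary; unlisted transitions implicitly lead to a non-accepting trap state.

start=s0 accept=s0,s1,s2 s0-a->s0 s0-b->s1 s1-a->s0 s1-b->s2 s2-a->s3 s2-b->s2 s3-a->s3 s3-b->s3

This is the complement of 'contains `bba`'. Use the same substring-matching states — s0 through s3 holding how much of `bba` has just been matched — but flip the accepting set: everything except the trap s3 accepts.
        a   b  
>* s0   s0  s1 
 * s1   s0  s2 
 * s2   s3  s2 
   s3   s3  s3 
(> = start, * = accepting)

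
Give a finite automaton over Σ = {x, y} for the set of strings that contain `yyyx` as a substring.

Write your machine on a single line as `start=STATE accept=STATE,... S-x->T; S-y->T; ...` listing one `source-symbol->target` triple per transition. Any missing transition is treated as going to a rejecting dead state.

start=s0; accept=s4; s0-x->s0; s0-y->s1; s1-x->s0; s1-y->s2; s2-x->s0; s2-y->s3; s3-x->s4; s3-y->s3; s4-x->s4; s4-y->s4

Track how much of `yyyx` has been matched so far: state s0 is no progress, s4 is the absorbing accept state reached once `yyyx` has occurred. Intermediate states record partial matches; on a mismatch, fall back to the longest reusable overlap.
        x   y  
>  s0   s0  s1 
   s1   s0  s2 
   s2   s0  s3 
   s3   s4  s3 
 * s4   s4  s4 
(> = start, * = accepting)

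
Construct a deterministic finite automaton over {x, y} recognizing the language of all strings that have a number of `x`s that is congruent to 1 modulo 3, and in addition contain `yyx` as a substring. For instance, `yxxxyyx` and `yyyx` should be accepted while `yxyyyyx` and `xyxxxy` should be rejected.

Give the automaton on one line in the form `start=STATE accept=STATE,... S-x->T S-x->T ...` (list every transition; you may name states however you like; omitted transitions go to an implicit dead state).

Build one automaton per condition and run them in lockstep. One (3 states) tracks the count of `x`s modulo 3; the other (4 states) tracks whether and how much of `yyx` has been seen. Each combined state is a pair, one component from each; accept when both components accept.
A 12-state machine:
          x    y  
>  s0     s1   s2 
   s1     s3   s4 
   s2     s1   s5 
   s3     s0   s6 
   s4     s3   s7 
   s5     s8   s5 
   s6     s0   s9 
   s7    s10   s7 
 * s8    s10   s8 
   s9    s11   s9 
   s10   s11  s10 
   s11    s8  s11 
(> = start, * = accepting)

start=s0 accept=s8 s0-x->s1 s0-y->s2 s1-x->s3 s1-y->s4 s2-x->s1 s2-y->s5 s3-x->s0 s3-y->s6 s4-x->s3 s4-y->s7 s5-x->s8 s5-y->s5 s6-x->s0 s6-y->s9 s7-x->s10 s7-y->s7 s8-x->s10 s8-y->s8 s9-x->s11 s9-y->s9 s10-x->s11 s10-y->s10 s11-x->s8 s11-y->s11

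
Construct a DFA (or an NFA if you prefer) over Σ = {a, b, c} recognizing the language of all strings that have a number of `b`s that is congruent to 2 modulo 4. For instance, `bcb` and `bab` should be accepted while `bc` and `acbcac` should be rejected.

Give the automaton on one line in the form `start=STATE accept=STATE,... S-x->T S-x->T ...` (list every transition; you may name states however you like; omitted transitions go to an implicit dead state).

Keep the running count of `b`s modulo 4: each `b` advances along the cycle q0 → q1 → q2 → q3 → q0 while other symbols loop. Accept at q2.
        a   b   c  
>  q0   q0  q1  q0 
   q1   q1  q2  q1 
 * q2   q2  q3  q2 
   q3   q3  q0  q3 
(> = start, * = accepting)

start=q0 accept=q2 q0-a->q0 q0-b->q1 q0-c->q0 q1-a->q1 q1-b->q2 q1-c->q1 q2-a->q2 q2-b->q3 q2-c->q2 q3-a->q3 q3-b->q0 q3-c->q3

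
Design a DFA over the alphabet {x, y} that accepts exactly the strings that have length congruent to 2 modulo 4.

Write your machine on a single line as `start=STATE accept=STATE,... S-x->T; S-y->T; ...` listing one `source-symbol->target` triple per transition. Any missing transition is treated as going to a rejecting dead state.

start=A; accept=C; A-x->B; A-y->B; B-x->C; B-y->C; C-x->D; C-y->D; D-x->A; D-y->A

Count input length modulo 4: every symbol advances one step around the cycle A → B → C → D → A. Accept at C.
       x  y 
>  A   B  B 
   B   C  C 
 * C   D  D 
   D   A  A 
(> = start, * = accepting)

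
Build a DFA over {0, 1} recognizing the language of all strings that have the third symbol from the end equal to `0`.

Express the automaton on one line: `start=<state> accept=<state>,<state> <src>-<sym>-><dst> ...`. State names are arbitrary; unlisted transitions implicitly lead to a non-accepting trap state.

Because acceptance depends on a position counted from the end, the machine has to buffer the most recent 3 symbols. Make each state the string of the last up-to-3 symbols read; on input `x` shift the window left and append `x`. Accept when the buffered window has length 3 and begins with `0`.
15 states suffice.
          0    1  
>  q0     q1   q2 
   q1     q3   q4 
   q2     q5   q6 
   q3     q7   q8 
   q4     q9  q10 
   q5    q11  q12 
   q6    q13  q14 
 * q7     q7   q8 
 * q8     q9  q10 
 * q9    q11  q12 
 * q10   q13  q14 
   q11    q7   q8 
   q12    q9  q10 
   q13   q11  q12 
   q14   q13  q14 
(> = start, * = accepting)

start=q0 accept=q7,q8,q9,q10 q0-0->q1 q0-1->q2 q1-0->q3 q1-1->q4 q2-0->q5 q2-1->q6 q3-0->q7 q3-1->q8 q4-0->q9 q4-1->q10 q5-0->q11 q5-1->q12 q6-0->q13 q6-1->q14 q7-0->q7 q7-1->q8 q8-0->q9 q8-1->q10 q9-0->q11 q9-1->q12 q10-0->q13 q10-1->q14 q11-0->q7 q11-1->q8 q12-0->q9 q12-1->q10 q13-0->q11 q13-1->q12 q14-0->q13 q14-1->q14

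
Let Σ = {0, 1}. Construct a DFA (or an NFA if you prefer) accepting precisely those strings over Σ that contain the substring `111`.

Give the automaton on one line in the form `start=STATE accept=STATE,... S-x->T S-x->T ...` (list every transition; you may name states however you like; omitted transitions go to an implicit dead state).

start=S0 accept=S3 S0-0->S0 S0-1->S1 S1-0->S0 S1-1->S2 S2-0->S0 S2-1->S3 S3-0->S3 S3-1->S3

Track how much of `111` has been matched so far: state S0 is no progress, S3 is the absorbing accept state reached once `111` has occurred. Intermediate states record partial matches; on a mismatch, fall back to the longest reusable overlap.
4 states suffice.
        0   1  
>  S0   S0  S1 
   S1   S0  S2 
   S2   S0  S3 
 * S3   S3  S3 
(> = start, * = accepting)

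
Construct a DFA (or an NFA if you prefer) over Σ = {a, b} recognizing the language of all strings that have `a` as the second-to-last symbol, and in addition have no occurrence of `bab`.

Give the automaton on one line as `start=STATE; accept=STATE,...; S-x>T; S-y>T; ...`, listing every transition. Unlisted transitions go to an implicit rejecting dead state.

Handle the two conditions separately and then intersect. The first has 7 states tracking the last 2 symbols read; the second has 4 states tracking partial matches of the forbidden pattern `bab`. A product state is a pair (one from each), accepting exactly when both do. Equivalent product states are then merged.
A 7-state machine:
        a   b  
>  s0   s1  s2 
   s1   s3  s4 
   s2   s5  s2 
 * s3   s3  s4 
 * s4   s5  s2 
   s5   s3  s6 
   s6   s6  s6 
(> = start, * = accepting)

start=s0; accept=s3,s4; s0-a>s1; s0-b>s2; s1-a>s3; s1-b>s4; s2-a>s5; s2-b>s2; s3-a>s3; s3-b>s4; s4-a>s5; s4-b>s2; s5-a>s3; s5-b>s6; s6-a>s6; s6-b>s6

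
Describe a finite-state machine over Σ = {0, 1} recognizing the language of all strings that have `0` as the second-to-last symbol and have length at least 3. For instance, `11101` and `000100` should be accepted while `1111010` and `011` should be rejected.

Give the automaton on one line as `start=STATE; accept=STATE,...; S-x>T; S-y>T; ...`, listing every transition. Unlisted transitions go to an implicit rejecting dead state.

Run two small machines in parallel and take their product. The first has 7 states tracking the last 2 symbols read; the second has 5 states tracking the input length, saturating at 4. A product state is a pair (one from each), accepting exactly when both do. Minimizing collapses redundant product states.
A 5-state machine:
        0   1  
>  s0   s1  s1 
   s1   s2  s1 
   s2   s3  s4 
 * s3   s3  s4 
 * s4   s2  s1 
(> = start, * = accepting)

start=s0; accept=s3,s4; s0-0>s1; s0-1>s1; s1-0>s2; s1-1>s1; s2-0>s3; s2-1>s4; s3-0>s3; s3-1>s4; s4-0>s2; s4-1>s1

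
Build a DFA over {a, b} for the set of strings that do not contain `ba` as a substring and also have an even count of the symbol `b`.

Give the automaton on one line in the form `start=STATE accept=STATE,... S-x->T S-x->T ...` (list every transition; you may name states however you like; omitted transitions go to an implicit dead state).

start=s0 accept=s0,s3 s0-a->s0 s0-b->s1 s1-a->s2 s1-b->s3 s2-a->s2 s2-b->s2 s3-a->s2 s3-b->s1

Build one automaton per condition and run them in lockstep. One (3 states) tracks partial matches of the forbidden pattern `ba`; the other (2 states) tracks the count of `b`s modulo 2. Each combined state is a pair, one component from each; accept when both components accept. Minimizing collapses redundant product states.
4 states suffice.
        a   b  
>* s0   s0  s1 
   s1   s2  s3 
   s2   s2  s2 
 * s3   s2  s1 
(> = start, * = accepting)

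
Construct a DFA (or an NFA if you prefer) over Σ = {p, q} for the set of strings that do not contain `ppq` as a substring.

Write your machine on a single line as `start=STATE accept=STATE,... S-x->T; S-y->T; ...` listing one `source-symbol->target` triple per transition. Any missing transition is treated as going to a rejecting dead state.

This is the complement of 'contains `ppq`'. Use the same substring-matching states — s0 through s3 holding how much of `ppq` has just been matched — but flip the accepting set: everything except the trap s3 accepts.
A 4-state machine:
        p   q  
>* s0   s1  s0 
 * s1   s2  s0 
 * s2   s2  s3 
   s3   s3  s3 
(> = start, * = accepting)

start=s0; accept=s0,s1,s2; s0-p->s1; s0-q->s0; s1-p->s2; s1-q->s0; s2-p->s2; s2-q->s3; s3-p->s3; s3-q->s3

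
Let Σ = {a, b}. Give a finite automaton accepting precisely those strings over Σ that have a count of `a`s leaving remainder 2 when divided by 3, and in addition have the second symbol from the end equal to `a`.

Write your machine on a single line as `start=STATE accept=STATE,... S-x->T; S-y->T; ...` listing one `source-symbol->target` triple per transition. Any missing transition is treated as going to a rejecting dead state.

Build one automaton per condition and run them in lockstep. The first has 3 states tracking the count of `a`s modulo 3; the second has 7 states tracking the last 2 symbols read. A product state is a pair (one from each), accepting exactly when both do.
With 15 states:
          a    b  
>  q0     q1   q2 
   q1     q3   q4 
   q2     q5   q6 
 * q3     q7   q8 
   q4     q9  q10 
   q5     q3   q4 
   q6     q5   q6 
   q7    q11  q12 
 * q8    q13  q14 
   q9     q7   q8 
   q10    q9  q10 
   q11    q3   q4 
   q12    q5   q6 
   q13   q11  q12 
   q14   q13  q14 
(> = start, * = accepting)

start=q0; accept=q3,q8; q0-a->q1; q0-b->q2; q1-a->q3; q1-b->q4; q2-a->q5; q2-b->q6; q3-a->q7; q3-b->q8; q4-a->q9; q4-b->q10; q5-a->q3; q5-b->q4; q6-a->q5; q6-b->q6; q7-a->q11; q7-b->q12; q8-a->q13; q8-b->q14; q9-a->q7; q9-b->q8; q10-a->q9; q10-b->q10; q11-a->q3; q11-b->q4; q12-a->q5; q12-b->q6; q13-a->q11; q13-b->q12; q14-a->q13; q14-b->q14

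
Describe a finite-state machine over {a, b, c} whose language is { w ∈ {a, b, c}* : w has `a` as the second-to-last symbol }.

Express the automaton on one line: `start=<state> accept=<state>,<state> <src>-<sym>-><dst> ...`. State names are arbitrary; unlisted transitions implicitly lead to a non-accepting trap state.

start=s0 accept=s4,s5,s6 s0-a->s1 s0-b->s2 s0-c->s3 s1-a->s4 s1-b->s5 s1-c->s6 s2-a->s7 s2-b->s8 s2-c->s9 s3-a->s10 s3-b->s11 s3-c->s12 s4-a->s4 s4-b->s5 s4-c->s6 s5-a->s7 s5-b->s8 s5-c->s9 s6-a->s10 s6-b->s11 s6-c->s12 s7-a->s4 s7-b->s5 s7-c->s6 s8-a->s7 s8-b->s8 s8-c->s9 s9-a->s10 s9-b->s11 s9-c->s12 s10-a->s4 s10-b->s5 s10-c->s6 s11-a->s7 s11-b->s8 s11-c->s9 s12-a->s10 s12-b->s11 s12-c->s12

A DFA must remember the last 2 symbols (since which symbol is second-to-last isn't known until the input ends). Use one state per possible window of the last ≤2 symbols; accept from those whose window starts with `a`.
          a    b    c  
>  s0     s1   s2   s3 
   s1     s4   s5   s6 
   s2     s7   s8   s9 
   s3    s10  s11  s12 
 * s4     s4   s5   s6 
 * s5     s7   s8   s9 
 * s6    s10  s11  s12 
   s7     s4   s5   s6 
   s8     s7   s8   s9 
   s9    s10  s11  s12 
   s10    s4   s5   s6 
   s11    s7   s8   s9 
   s12   s10  s11  s12 
(> = start, * = accepting)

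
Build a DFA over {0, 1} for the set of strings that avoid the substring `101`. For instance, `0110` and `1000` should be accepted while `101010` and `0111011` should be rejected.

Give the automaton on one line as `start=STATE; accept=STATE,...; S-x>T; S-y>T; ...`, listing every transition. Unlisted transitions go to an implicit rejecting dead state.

start=s0; accept=s0,s1,s2; s0-0>s0; s0-1>s1; s1-0>s2; s1-1>s1; s2-0>s0; s2-1>s3; s3-0>s3; s3-1>s3

Track partial matches of the forbidden pattern `101`. State s3 is a dead state reached once `101` has occurred; every other state accepts. s0 means no part of `101` is currently matched.
4 states suffice.
        0   1  
>* s0   s0  s1 
 * s1   s2  s1 
 * s2   s0  s3 
   s3   s3  s3 
(> = start, * = accepting)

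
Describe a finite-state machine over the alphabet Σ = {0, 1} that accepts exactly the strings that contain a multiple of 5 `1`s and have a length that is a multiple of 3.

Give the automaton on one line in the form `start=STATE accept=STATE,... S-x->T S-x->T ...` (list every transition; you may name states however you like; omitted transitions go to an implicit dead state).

Handle the two conditions separately and then intersect. One (5 states) tracks the count of `1`s modulo 5; the other (3 states) tracks the input length modulo 3. Each combined state is a pair, one component from each; accept when both components accept.
       0  1 
>* A   B  C 
   B   D  E 
   C   E  F 
   D   A  G 
   E   G  H 
   F   H  I 
   G   C  J 
   H   J  K 
   I   K  L 
   J   F  M 
   K   M  N 
   L   N  D 
   M   I  O 
   N   O  A 
   O   L  B 
(> = start, * = accepting)

start=A accept=A A-0->B A-1->C B-0->D B-1->E C-0->E C-1->F D-0->A D-1->G E-0->G E-1->H F-0->H F-1->I G-0->C G-1->J H-0->J H-1->K I-0->K I-1->L J-0->F J-1->M K-0->M K-1->N L-0->N L-1->D M-0->I M-1->O N-0->O N-1->A O-0->L O-1->B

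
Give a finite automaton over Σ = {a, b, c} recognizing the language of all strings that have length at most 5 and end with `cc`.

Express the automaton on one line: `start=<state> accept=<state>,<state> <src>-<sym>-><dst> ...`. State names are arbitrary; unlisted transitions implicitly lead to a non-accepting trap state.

Run two small machines in parallel and take their product. The first has 7 states tracking the input length, saturating at 6; the second has 3 states tracking how much of the suffix `cc` has currently been matched. A product state is a pair (one from each), accepting exactly when both do.
An 18-state machine:
          a    b    c  
>  q0     q1   q1   q2 
   q1     q3   q3   q4 
   q2     q3   q3   q5 
   q3     q6   q6   q7 
   q4     q6   q6   q8 
 * q5     q6   q6   q8 
   q6     q9   q9  q10 
   q7     q9   q9  q11 
 * q8     q9   q9  q11 
   q9    q12  q12  q13 
   q10   q12  q12  q14 
 * q11   q12  q12  q14 
   q12   q15  q15  q16 
   q13   q15  q15  q17 
 * q14   q15  q15  q17 
   q15   q15  q15  q16 
   q16   q15  q15  q17 
   q17   q15  q15  q17 
(> = start, * = accepting)

start=q0 accept=q5,q8,q11,q14 q0-a->q1 q0-b->q1 q0-c->q2 q1-a->q3 q1-b->q3 q1-c->q4 q2-a->q3 q2-b->q3 q2-c->q5 q3-a->q6 q3-b->q6 q3-c->q7 q4-a->q6 q4-b->q6 q4-c->q8 q5-a->q6 q5-b->q6 q5-c->q8 q6-a->q9 q6-b->q9 q6-c->q10 q7-a->q9 q7-b->q9 q7-c->q11 q8-a->q9 q8-b->q9 q8-c->q11 q9-a->q12 q9-b->q12 q9-c->q13 q10-a->q12 q10-b->q12 q10-c->q14 q11-a->q12 q11-b->q12 q11-c->q14 q12-a->q15 q12-b->q15 q12-c->q16 q13-a->q15 q13-b->q15 q13-c->q17 q14-a->q15 q14-b->q15 q14-c->q17 q15-a->q15 q15-b->q15 q15-c->q16 q16-a->q15 q16-b->q15 q16-c->q17 q17-a->q15 q17-b->q15 q17-c->q17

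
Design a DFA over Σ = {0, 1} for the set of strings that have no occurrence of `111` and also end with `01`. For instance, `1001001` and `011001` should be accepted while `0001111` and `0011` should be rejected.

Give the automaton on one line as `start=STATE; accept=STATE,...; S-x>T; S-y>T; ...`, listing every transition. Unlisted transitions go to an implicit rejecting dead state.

start=s0; accept=s3; s0-0>s1; s0-1>s2; s1-0>s1; s1-1>s3; s2-0>s1; s2-1>s4; s3-0>s1; s3-1>s4; s4-0>s1; s4-1>s5; s5-0>s6; s5-1>s5; s6-0>s6; s6-1>s7; s7-0>s6; s7-1>s5

Handle the two conditions separately and then intersect. The first has 4 states tracking partial matches of the forbidden pattern `111`; the second has 3 states tracking how much of the suffix `01` has currently been matched. A product state is a pair (one from each), accepting exactly when both do.
With 8 states:
        0   1  
>  s0   s1  s2 
   s1   s1  s3 
   s2   s1  s4 
 * s3   s1  s4 
   s4   s1  s5 
   s5   s6  s5 
   s6   s6  s7 
   s7   s6  s5 
(> = start, * = accepting)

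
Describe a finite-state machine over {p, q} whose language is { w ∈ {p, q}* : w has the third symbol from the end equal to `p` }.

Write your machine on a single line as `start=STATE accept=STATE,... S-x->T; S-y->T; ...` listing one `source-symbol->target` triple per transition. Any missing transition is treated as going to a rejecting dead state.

start=S0; accept=S7,S8,S9,S10; S0-p->S1; S0-q->S2; S1-p->S3; S1-q->S4; S2-p->S5; S2-q->S6; S3-p->S7; S3-q->S8; S4-p->S9; S4-q->S10; S5-p->S11; S5-q->S12; S6-p->S13; S6-q->S14; S7-p->S7; S7-q->S8; S8-p->S9; S8-q->S10; S9-p->S11; S9-q->S12; S10-p->S13; S10-q->S14; S11-p->S7; S11-q->S8; S12-p->S9; S12-q->S10; S13-p->S11; S13-q->S12; S14-p->S13; S14-q->S14

Because acceptance depends on a position counted from the end, the machine has to buffer the most recent 3 symbols. Make each state the string of the last up-to-3 symbols read; on input `x` shift the window left and append `x`. Accept when the buffered window has length 3 and begins with `p`.
With 15 states:
          p    q  
>  S0     S1   S2 
   S1     S3   S4 
   S2     S5   S6 
   S3     S7   S8 
   S4     S9  S10 
   S5    S11  S12 
   S6    S13  S14 
 * S7     S7   S8 
 * S8     S9  S10 
 * S9    S11  S12 
 * S10   S13  S14 
   S11    S7   S8 
   S12    S9  S10 
   S13   S11  S12 
   S14   S13  S14 
(> = start, * = accepting)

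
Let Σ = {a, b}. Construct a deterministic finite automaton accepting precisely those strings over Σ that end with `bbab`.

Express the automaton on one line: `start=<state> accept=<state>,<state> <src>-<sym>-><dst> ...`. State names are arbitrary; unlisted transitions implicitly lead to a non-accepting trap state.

start=s0 accept=s4 s0-a->s0 s0-b->s1 s1-a->s0 s1-b->s2 s2-a->s3 s2-b->s2 s3-a->s0 s3-b->s4 s4-a->s0 s4-b->s2

Remember how much of `bbab` the current input suffix matches. State s0 means no match yet; s1 means the last symbol is `b`; s2 means the last 2 symbols are `bb`; s3 means the last 3 symbols are `bba`; s4 means the last 4 symbols are `bbab`. Only s4 accepts. On a mismatch, fall back to the longest proper suffix that is still a prefix of `bbab`.
        a   b  
>  s0   s0  s1 
   s1   s0  s2 
   s2   s3  s2 
   s3   s0  s4 
 * s4   s0  s2 
(> = start, * = accepting)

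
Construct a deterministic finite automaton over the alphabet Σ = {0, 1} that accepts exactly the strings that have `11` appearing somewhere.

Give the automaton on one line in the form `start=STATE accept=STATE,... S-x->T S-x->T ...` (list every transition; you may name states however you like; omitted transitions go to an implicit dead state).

Track how much of `11` has been matched so far: state A is no progress, C is the absorbing accept state reached once `11` has occurred. Intermediate states record partial matches; on a mismatch, fall back to the longest reusable overlap.
       0  1 
>  A   A  B 
   B   A  C 
 * C   C  C 
(> = start, * = accepting)

start=A accept=C A-0->A A-1->B B-0->A B-1->C C-0->C C-1->C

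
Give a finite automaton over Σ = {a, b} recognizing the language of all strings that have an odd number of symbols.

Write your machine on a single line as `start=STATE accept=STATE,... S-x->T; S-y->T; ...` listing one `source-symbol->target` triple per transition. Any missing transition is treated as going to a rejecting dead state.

Count input length modulo 2: every symbol advances one step around the cycle q0 → q1 → q0. Accept at q1.
A 2-state machine:
        a   b  
>  q0   q1  q1 
 * q1   q0  q0 
(> = start, * = accepting)

start=q0; accept=q1; q0-a->q1; q0-b->q1; q1-a->q0; q1-b->q0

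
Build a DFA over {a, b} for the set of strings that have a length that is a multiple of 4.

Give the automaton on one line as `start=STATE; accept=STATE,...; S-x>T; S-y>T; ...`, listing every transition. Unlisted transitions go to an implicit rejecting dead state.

Count input length modulo 4: every symbol advances one step around the cycle q0 → q1 → q2 → q3 → q0. Accept at q0.
A 4-state machine:
        a   b  
>* q0   q1  q1 
   q1   q2  q2 
   q2   q3  q3 
   q3   q0  q0 
(> = start, * = accepting)

start=q0; accept=q0; q0-a>q1; q0-b>q1; q1-a>q2; q1-b>q2; q2-a>q3; q2-b>q3; q3-a>q0; q3-b>q0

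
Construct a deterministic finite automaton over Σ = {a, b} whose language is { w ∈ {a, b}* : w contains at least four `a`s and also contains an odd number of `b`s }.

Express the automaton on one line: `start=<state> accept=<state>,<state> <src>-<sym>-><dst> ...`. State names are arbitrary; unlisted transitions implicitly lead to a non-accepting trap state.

start=s0 accept=s10,s11 s0-a->s1 s0-b->s2 s1-a->s3 s1-b->s4 s2-a->s4 s2-b->s0 s3-a->s5 s3-b->s6 s4-a->s6 s4-b->s1 s5-a->s7 s5-b->s8 s6-a->s8 s6-b->s3 s7-a->s9 s7-b->s10 s8-a->s10 s8-b->s5 s9-a->s9 s9-b->s11 s10-a->s11 s10-b->s7 s11-a->s11 s11-b->s9

Run two small machines in parallel and take their product. The first has 6 states tracking the count of `a`s, saturating at 5; the second has 2 states tracking the count of `b`s modulo 2. A product state is a pair (one from each), accepting exactly when both do.
With 12 states:
          a    b  
>  s0     s1   s2 
   s1     s3   s4 
   s2     s4   s0 
   s3     s5   s6 
   s4     s6   s1 
   s5     s7   s8 
   s6     s8   s3 
   s7     s9  s10 
   s8    s10   s5 
   s9     s9  s11 
 * s10   s11   s7 
 * s11   s11   s9 
(> = start, * = accepting)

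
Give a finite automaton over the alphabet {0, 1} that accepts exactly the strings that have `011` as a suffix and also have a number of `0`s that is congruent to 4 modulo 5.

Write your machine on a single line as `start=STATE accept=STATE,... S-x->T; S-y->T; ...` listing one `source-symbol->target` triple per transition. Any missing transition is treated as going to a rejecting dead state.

start=A; accept=G; A-0->B; A-1->A; B-0->C; B-1->B; C-0->D; C-1->C; D-0->E; D-1->D; E-0->A; E-1->F; F-0->A; F-1->G; G-0->A; G-1->H; H-0->A; H-1->H

Run two small machines in parallel and take their product. One (4 states) tracks how much of the suffix `011` has currently been matched; the other (5 states) tracks the count of `0`s modulo 5. Each combined state is a pair, one component from each; accept when both components accept. Minimizing collapses redundant product states.
With 8 states:
       0  1 
>  A   B  A 
   B   C  B 
   C   D  C 
   D   E  D 
   E   A  F 
   F   A  G 
 * G   A  H 
   H   A  H 
(> = start, * = accepting)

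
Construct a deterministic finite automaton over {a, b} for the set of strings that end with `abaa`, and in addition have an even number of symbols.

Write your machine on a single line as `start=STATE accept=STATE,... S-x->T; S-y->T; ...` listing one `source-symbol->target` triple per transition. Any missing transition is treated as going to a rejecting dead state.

Run two small machines in parallel and take their product. One (5 states) tracks how much of the suffix `abaa` has currently been matched; the other (2 states) tracks the input length modulo 2. Each combined state is a pair, one component from each; accept when both components accept.
        a   b  
>  q0   q1  q2 
   q1   q3  q4 
   q2   q3  q0 
   q3   q1  q5 
   q4   q6  q2 
   q5   q7  q0 
   q6   q8  q4 
   q7   q9  q5 
 * q8   q1  q5 
   q9   q3  q4 
(> = start, * = accepting)

start=q0; accept=q8; q0-a->q1; q0-b->q2; q1-a->q3; q1-b->q4; q2-a->q3; q2-b->q0; q3-a->q1; q3-b->q5; q4-a->q6; q4-b->q2; q5-a->q7; q5-b->q0; q6-a->q8; q6-b->q4; q7-a->q9; q7-b->q5; q8-a->q1; q8-b->q5; q9-a->q3; q9-b->q4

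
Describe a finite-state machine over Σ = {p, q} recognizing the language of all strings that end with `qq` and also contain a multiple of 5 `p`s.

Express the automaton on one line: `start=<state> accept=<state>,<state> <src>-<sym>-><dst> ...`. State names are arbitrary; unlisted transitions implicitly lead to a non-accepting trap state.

start=A accept=F A-p->B A-q->C B-p->D B-q->E C-p->B C-q->F D-p->G D-q->H E-p->D E-q->I F-p->B F-q->F G-p->J G-q->K H-p->G H-q->L I-p->D I-q->I J-p->A J-q->M K-p->J K-q->N L-p->G L-q->L M-p->A M-q->O N-p->J N-q->N O-p->A O-q->O

Handle the two conditions separately and then intersect. One (3 states) tracks how much of the suffix `qq` has currently been matched; the other (5 states) tracks the count of `p`s modulo 5. Each combined state is a pair, one component from each; accept when both components accept.
15 states suffice.
       p  q 
>  A   B  C 
   B   D  E 
   C   B  F 
   D   G  H 
   E   D  I 
 * F   B  F 
   G   J  K 
   H   G  L 
   I   D  I 
   J   A  M 
   K   J  N 
   L   G  L 
   M   A  O 
   N   J  N 
   O   A  O 
(> = start, * = accepting)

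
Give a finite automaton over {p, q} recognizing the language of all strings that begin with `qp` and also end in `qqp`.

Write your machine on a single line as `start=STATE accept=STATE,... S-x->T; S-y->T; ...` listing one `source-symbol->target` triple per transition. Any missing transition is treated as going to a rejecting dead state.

Handle the two conditions separately and then intersect. The first has 4 states tracking whether the input so far still matches the prefix `qp`; the second has 4 states tracking how much of the suffix `qqp` has currently been matched. A product state is a pair (one from each), accepting exactly when both do. Equivalent product states are then merged.
With 7 states:
        p   q  
>  S0   S1  S2 
   S1   S1  S1 
   S2   S3  S1 
   S3   S3  S4 
   S4   S3  S5 
   S5   S6  S5 
 * S6   S3  S4 
(> = start, * = accepting)

start=S0; accept=S6; S0-p->S1; S0-q->S2; S1-p->S1; S1-q->S1; S2-p->S3; S2-q->S1; S3-p->S3; S3-q->S4; S4-p->S3; S4-q->S5; S5-p->S6; S5-q->S5; S6-p->S3; S6-q->S4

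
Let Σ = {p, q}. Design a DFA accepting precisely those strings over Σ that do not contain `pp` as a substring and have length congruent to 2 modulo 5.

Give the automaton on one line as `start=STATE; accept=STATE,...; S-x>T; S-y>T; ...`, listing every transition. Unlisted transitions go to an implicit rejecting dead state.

start=s0; accept=s4,s5; s0-p>s1; s0-q>s2; s1-p>s3; s1-q>s4; s2-p>s5; s2-q>s4; s3-p>s3; s3-q>s3; s4-p>s6; s4-q>s7; s5-p>s3; s5-q>s7; s6-p>s3; s6-q>s8; s7-p>s9; s7-q>s8; s8-p>s10; s8-q>s0; s9-p>s3; s9-q>s0; s10-p>s3; s10-q>s2

Build one automaton per condition and run them in lockstep. The first has 3 states tracking partial matches of the forbidden pattern `pp`; the second has 5 states tracking the input length modulo 5. A product state is a pair (one from each), accepting exactly when both do. After merging equivalent states the machine shrinks.
          p    q  
>  s0     s1   s2 
   s1     s3   s4 
   s2     s5   s4 
   s3     s3   s3 
 * s4     s6   s7 
 * s5     s3   s7 
   s6     s3   s8 
   s7     s9   s8 
   s8    s10   s0 
   s9     s3   s0 
   s10    s3   s2 
(> = start, * = accepting)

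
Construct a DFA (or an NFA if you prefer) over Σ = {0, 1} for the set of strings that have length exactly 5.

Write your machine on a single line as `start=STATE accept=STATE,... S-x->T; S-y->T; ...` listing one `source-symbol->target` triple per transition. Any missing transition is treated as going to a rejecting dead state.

start=s0; accept=s5; s0-0->s1; s0-1->s1; s1-0->s2; s1-1->s2; s2-0->s3; s2-1->s3; s3-0->s4; s3-1->s4; s4-0->s5; s4-1->s5; s5-0->s6; s5-1->s6; s6-0->s6; s6-1->s6

We only need to distinguish lengths 0, 1, …, 5, and '>5'. Chain s0 → s1 → s2 → s3 → s4 → s5 → s6 on every symbol, with s6 looping. Accepting states: {s5}.
        0   1  
>  s0   s1  s1 
   s1   s2  s2 
   s2   s3  s3 
   s3   s4  s4 
   s4   s5  s5 
 * s5   s6  s6 
   s6   s6  s6 
(> = start, * = accepting)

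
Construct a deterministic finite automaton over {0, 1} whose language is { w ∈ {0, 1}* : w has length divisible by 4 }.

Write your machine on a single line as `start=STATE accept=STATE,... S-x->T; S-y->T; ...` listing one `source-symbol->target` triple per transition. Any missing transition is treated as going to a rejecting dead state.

Only the length mod 4 matters, so use a 4-cycle: from any state, every input symbol moves to the next state, wrapping q3 back to q0. Mark q0 accepting.
With 4 states:
        0   1  
>* q0   q1  q1 
   q1   q2  q2 
   q2   q3  q3 
   q3   q0  q0 
(> = start, * = accepting)

start=q0; accept=q0; q0-0->q1; q0-1->q1; q1-0->q2; q1-1->q2; q2-0->q3; q2-1->q3; q3-0->q0; q3-1->q0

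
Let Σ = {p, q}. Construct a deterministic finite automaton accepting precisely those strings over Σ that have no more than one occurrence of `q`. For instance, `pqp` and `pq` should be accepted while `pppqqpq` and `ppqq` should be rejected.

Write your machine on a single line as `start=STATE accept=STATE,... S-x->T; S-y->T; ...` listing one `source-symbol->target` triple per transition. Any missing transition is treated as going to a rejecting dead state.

start=S0; accept=S0,S1; S0-p->S0; S0-q->S1; S1-p->S1; S1-q->S2; S2-p->S2; S2-q->S2

Count `q`s, saturating at 2: state S0 means no `q` yet, S1 means one `q` seen, S2 means more than one. Each `q` increments (capped at S2); other symbols loop. Accept from {S0, S1}.
        p   q  
>* S0   S0  S1 
 * S1   S1  S2 
   S2   S2  S2 
(> = start, * = accepting)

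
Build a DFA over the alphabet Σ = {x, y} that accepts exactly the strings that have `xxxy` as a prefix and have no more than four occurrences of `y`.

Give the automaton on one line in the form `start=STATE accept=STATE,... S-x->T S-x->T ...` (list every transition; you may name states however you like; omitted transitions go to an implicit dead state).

Run two small machines in parallel and take their product. One (6 states) tracks whether the input so far still matches the prefix `xxxy`; the other (6 states) tracks the count of `y`s, saturating at 5. Each combined state is a pair, one component from each; accept when both components accept. Minimizing collapses redundant product states.
A 9-state machine:
        x   y  
>  q0   q1  q2 
   q1   q3  q2 
   q2   q2  q2 
   q3   q4  q2 
   q4   q2  q5 
 * q5   q5  q6 
 * q6   q6  q7 
 * q7   q7  q8 
 * q8   q8  q2 
(> = start, * = accepting)

start=q0 accept=q5,q6,q7,q8 q0-x->q1 q0-y->q2 q1-x->q3 q1-y->q2 q2-x->q2 q2-y->q2 q3-x->q4 q3-y->q2 q4-x->q2 q4-y->q5 q5-x->q5 q5-y->q6 q6-x->q6 q6-y->q7 q7-x->q7 q7-y->q8 q8-x->q8 q8-y->q2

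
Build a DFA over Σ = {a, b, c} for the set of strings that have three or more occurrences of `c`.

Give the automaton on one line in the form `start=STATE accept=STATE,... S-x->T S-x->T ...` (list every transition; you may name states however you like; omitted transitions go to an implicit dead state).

Only the number of `c`s matters, and only up to 4. Make a chain s0 → s1 → s2 → s3 → s4 advanced by each `c` (with s4 absorbing); every other symbol self-loops. The accepting set is {s3, s4}.
A 5-state machine:
        a   b   c  
>  s0   s0  s0  s1 
   s1   s1  s1  s2 
   s2   s2  s2  s3 
 * s3   s3  s3  s4 
 * s4   s4  s4  s4 
(> = start, * = accepting)

start=s0 accept=s3,s4 s0-a->s0 s0-b->s0 s0-c->s1 s1-a->s1 s1-b->s1 s1-c->s2 s2-a->s2 s2-b->s2 s2-c->s3 s3-a->s3 s3-b->s3 s3-c->s4 s4-a->s4 s4-b->s4 s4-c->s4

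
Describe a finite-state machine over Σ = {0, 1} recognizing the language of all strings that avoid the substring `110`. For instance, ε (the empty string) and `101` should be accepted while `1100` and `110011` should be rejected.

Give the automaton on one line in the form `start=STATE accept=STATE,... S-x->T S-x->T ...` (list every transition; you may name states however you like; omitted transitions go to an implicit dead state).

Track partial matches of the forbidden pattern `110`. State q3 is a dead state reached once `110` has occurred; every other state accepts. q0 means no part of `110` is currently matched.
        0   1  
>* q0   q0  q1 
 * q1   q0  q2 
 * q2   q3  q2 
   q3   q3  q3 
(> = start, * = accepting)

start=q0 accept=q0,q1,q2 q0-0->q0 q0-1->q1 q1-0->q0 q1-1->q2 q2-0->q3 q2-1->q2 q3-0->q3 q3-1->q3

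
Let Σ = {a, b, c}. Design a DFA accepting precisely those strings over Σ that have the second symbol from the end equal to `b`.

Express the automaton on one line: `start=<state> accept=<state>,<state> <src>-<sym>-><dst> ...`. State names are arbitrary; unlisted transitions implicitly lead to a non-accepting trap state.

start=s0 accept=s7,s8,s9 s0-a->s1 s0-b->s2 s0-c->s3 s1-a->s4 s1-b->s5 s1-c->s6 s2-a->s7 s2-b->s8 s2-c->s9 s3-a->s10 s3-b->s11 s3-c->s12 s4-a->s4 s4-b->s5 s4-c->s6 s5-a->s7 s5-b->s8 s5-c->s9 s6-a->s10 s6-b->s11 s6-c->s12 s7-a->s4 s7-b->s5 s7-c->s6 s8-a->s7 s8-b->s8 s8-c->s9 s9-a->s10 s9-b->s11 s9-c->s12 s10-a->s4 s10-b->s5 s10-c->s6 s11-a->s7 s11-b->s8 s11-c->s9 s12-a->s10 s12-b->s11 s12-c->s12

A DFA must remember the last 2 symbols (since which symbol is second-to-last isn't known until the input ends). Use one state per possible window of the last ≤2 symbols; accept from those whose window starts with `b`.
A 13-state machine:
          a    b    c  
>  s0     s1   s2   s3 
   s1     s4   s5   s6 
   s2     s7   s8   s9 
   s3    s10  s11  s12 
   s4     s4   s5   s6 
   s5     s7   s8   s9 
   s6    s10  s11  s12 
 * s7     s4   s5   s6 
 * s8     s7   s8   s9 
 * s9    s10  s11  s12 
   s10    s4   s5   s6 
   s11    s7   s8   s9 
   s12   s10  s11  s12 
(> = start, * = accepting)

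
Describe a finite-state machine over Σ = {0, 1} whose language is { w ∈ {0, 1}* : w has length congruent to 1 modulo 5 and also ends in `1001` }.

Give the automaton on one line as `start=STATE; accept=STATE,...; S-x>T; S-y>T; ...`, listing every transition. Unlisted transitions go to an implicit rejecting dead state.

Build one automaton per condition and run them in lockstep. One (5 states) tracks the input length modulo 5; the other (5 states) tracks how much of the suffix `1001` has currently been matched. Each combined state is a pair, one component from each; accept when both components accept. After merging equivalent states the machine shrinks.
        0   1  
>  S0   S1  S1 
   S1   S2  S2 
   S2   S3  S4 
   S3   S5  S5 
   S4   S6  S5 
   S5   S0  S0 
   S6   S7  S0 
   S7   S1  S8 
 * S8   S2  S2 
(> = start, * = accepting)

start=S0; accept=S8; S0-0>S1; S0-1>S1; S1-0>S2; S1-1>S2; S2-0>S3; S2-1>S4; S3-0>S5; S3-1>S5; S4-0>S6; S4-1>S5; S5-0>S0; S5-1>S0; S6-0>S7; S6-1>S0; S7-0>S1; S7-1>S8; S8-0>S2; S8-1>S2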